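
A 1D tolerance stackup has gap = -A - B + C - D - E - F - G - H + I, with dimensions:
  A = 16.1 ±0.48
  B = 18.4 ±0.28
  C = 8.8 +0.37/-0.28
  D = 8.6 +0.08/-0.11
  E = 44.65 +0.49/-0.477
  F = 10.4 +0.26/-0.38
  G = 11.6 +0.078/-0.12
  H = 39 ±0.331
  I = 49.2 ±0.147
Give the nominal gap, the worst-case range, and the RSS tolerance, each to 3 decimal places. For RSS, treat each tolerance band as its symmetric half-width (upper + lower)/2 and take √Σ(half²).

nominal=-90.750 wc=[-93.176,-88.055] rss=0.949

Stack each dimension's contribution:
  -A: nom -16.100 → Σnom=-16.100; wc +0.480/-0.480 → slack +0.480/-0.480; half-tol=0.480, Σhalf²=0.230400
  -B: nom -18.400 → Σnom=-34.500; wc +0.280/-0.280 → slack +0.760/-0.760; half-tol=0.280, Σhalf²=0.308800
  +C: nom +8.800 → Σnom=-25.700; wc +0.370/-0.280 → slack +1.130/-1.040; half-tol=0.325, Σhalf²=0.414425
  -D: nom -8.600 → Σnom=-34.300; wc +0.110/-0.080 → slack +1.240/-1.120; half-tol=0.095, Σhalf²=0.423450
  -E: nom -44.650 → Σnom=-78.950; wc +0.477/-0.490 → slack +1.717/-1.610; half-tol=0.483, Σhalf²=0.657222
  -F: nom -10.400 → Σnom=-89.350; wc +0.380/-0.260 → slack +2.097/-1.870; half-tol=0.320, Σhalf²=0.759622
  -G: nom -11.600 → Σnom=-100.950; wc +0.120/-0.078 → slack +2.217/-1.948; half-tol=0.099, Σhalf²=0.769423
  -H: nom -39.000 → Σnom=-139.950; wc +0.331/-0.331 → slack +2.548/-2.279; half-tol=0.331, Σhalf²=0.878984
  +I: nom +49.200 → Σnom=-90.750; wc +0.147/-0.147 → slack +2.695/-2.426; half-tol=0.147, Σhalf²=0.900593
Nominal = -90.750. Worst-case = [-90.750 - 2.426, -90.750 + 2.695] = [-93.176, -88.055]. RSS = √0.900593 = 0.949.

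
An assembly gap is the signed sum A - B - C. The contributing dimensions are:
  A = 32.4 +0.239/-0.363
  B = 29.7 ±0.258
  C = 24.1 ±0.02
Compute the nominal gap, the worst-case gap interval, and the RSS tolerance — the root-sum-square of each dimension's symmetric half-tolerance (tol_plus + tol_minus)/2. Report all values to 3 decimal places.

Stack each dimension's contribution:
  +A: nom +32.400 → Σnom=32.400; wc +0.239/-0.363 → slack +0.239/-0.363; half-tol=0.301, Σhalf²=0.090601
  -B: nom -29.700 → Σnom=2.700; wc +0.258/-0.258 → slack +0.497/-0.621; half-tol=0.258, Σhalf²=0.157165
  -C: nom -24.100 → Σnom=-21.400; wc +0.020/-0.020 → slack +0.517/-0.641; half-tol=0.020, Σhalf²=0.157565
Nominal = -21.400. Worst-case = [-21.400 - 0.641, -21.400 + 0.517] = [-22.041, -20.883]. RSS = √0.157565 = 0.397.

nominal=-21.400 wc=[-22.041,-20.883] rss=0.397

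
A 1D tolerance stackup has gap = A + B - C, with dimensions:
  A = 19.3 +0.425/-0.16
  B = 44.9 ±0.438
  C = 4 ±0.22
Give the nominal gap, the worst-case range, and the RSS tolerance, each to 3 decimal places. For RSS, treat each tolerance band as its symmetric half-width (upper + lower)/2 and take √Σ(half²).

nominal=60.200 wc=[59.382,61.283] rss=0.571

Stack each dimension's contribution:
  +A: nom +19.300 → Σnom=19.300; wc +0.425/-0.160 → slack +0.425/-0.160; half-tol=0.292, Σhalf²=0.085556
  +B: nom +44.900 → Σnom=64.200; wc +0.438/-0.438 → slack +0.863/-0.598; half-tol=0.438, Σhalf²=0.277400
  -C: nom -4.000 → Σnom=60.200; wc +0.220/-0.220 → slack +1.083/-0.818; half-tol=0.220, Σhalf²=0.325800
Nominal = 60.200. Worst-case = [60.200 - 0.818, 60.200 + 1.083] = [59.382, 61.283]. RSS = √0.325800 = 0.571.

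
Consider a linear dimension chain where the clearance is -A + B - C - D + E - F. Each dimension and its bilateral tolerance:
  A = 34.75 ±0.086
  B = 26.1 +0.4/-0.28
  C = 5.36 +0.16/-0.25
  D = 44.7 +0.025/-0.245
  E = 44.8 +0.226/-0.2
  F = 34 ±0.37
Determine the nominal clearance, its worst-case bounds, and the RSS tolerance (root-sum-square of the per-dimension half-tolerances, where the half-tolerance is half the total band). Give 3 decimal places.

nominal=-47.910 wc=[-49.031,-46.333] rss=0.605

Stack each dimension's contribution:
  -A: nom -34.750 → Σnom=-34.750; wc +0.086/-0.086 → slack +0.086/-0.086; half-tol=0.086, Σhalf²=0.007396
  +B: nom +26.100 → Σnom=-8.650; wc +0.400/-0.280 → slack +0.486/-0.366; half-tol=0.340, Σhalf²=0.122996
  -C: nom -5.360 → Σnom=-14.010; wc +0.250/-0.160 → slack +0.736/-0.526; half-tol=0.205, Σhalf²=0.165021
  -D: nom -44.700 → Σnom=-58.710; wc +0.245/-0.025 → slack +0.981/-0.551; half-tol=0.135, Σhalf²=0.183246
  +E: nom +44.800 → Σnom=-13.910; wc +0.226/-0.200 → slack +1.207/-0.751; half-tol=0.213, Σhalf²=0.228615
  -F: nom -34.000 → Σnom=-47.910; wc +0.370/-0.370 → slack +1.577/-1.121; half-tol=0.370, Σhalf²=0.365515
Nominal = -47.910. Worst-case = [-47.910 - 1.121, -47.910 + 1.577] = [-49.031, -46.333]. RSS = √0.365515 = 0.605.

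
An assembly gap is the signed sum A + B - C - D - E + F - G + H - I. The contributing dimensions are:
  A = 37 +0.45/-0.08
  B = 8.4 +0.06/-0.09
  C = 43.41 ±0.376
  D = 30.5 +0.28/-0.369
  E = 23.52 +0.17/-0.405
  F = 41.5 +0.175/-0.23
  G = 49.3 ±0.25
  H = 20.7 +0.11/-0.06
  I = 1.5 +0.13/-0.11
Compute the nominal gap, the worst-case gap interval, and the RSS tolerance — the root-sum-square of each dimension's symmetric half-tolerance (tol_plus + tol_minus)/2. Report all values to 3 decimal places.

nominal=-40.630 wc=[-42.296,-38.325] rss=0.728

Stack each dimension's contribution:
  +A: nom +37.000 → Σnom=37.000; wc +0.450/-0.080 → slack +0.450/-0.080; half-tol=0.265, Σhalf²=0.070225
  +B: nom +8.400 → Σnom=45.400; wc +0.060/-0.090 → slack +0.510/-0.170; half-tol=0.075, Σhalf²=0.075850
  -C: nom -43.410 → Σnom=1.990; wc +0.376/-0.376 → slack +0.886/-0.546; half-tol=0.376, Σhalf²=0.217226
  -D: nom -30.500 → Σnom=-28.510; wc +0.369/-0.280 → slack +1.255/-0.826; half-tol=0.325, Σhalf²=0.322526
  -E: nom -23.520 → Σnom=-52.030; wc +0.405/-0.170 → slack +1.660/-0.996; half-tol=0.288, Σhalf²=0.405183
  +F: nom +41.500 → Σnom=-10.530; wc +0.175/-0.230 → slack +1.835/-1.226; half-tol=0.203, Σhalf²=0.446189
  -G: nom -49.300 → Σnom=-59.830; wc +0.250/-0.250 → slack +2.085/-1.476; half-tol=0.250, Σhalf²=0.508689
  +H: nom +20.700 → Σnom=-39.130; wc +0.110/-0.060 → slack +2.195/-1.536; half-tol=0.085, Σhalf²=0.515914
  -I: nom -1.500 → Σnom=-40.630; wc +0.110/-0.130 → slack +2.305/-1.666; half-tol=0.120, Σhalf²=0.530314
Nominal = -40.630. Worst-case = [-40.630 - 1.666, -40.630 + 2.305] = [-42.296, -38.325]. RSS = √0.530314 = 0.728.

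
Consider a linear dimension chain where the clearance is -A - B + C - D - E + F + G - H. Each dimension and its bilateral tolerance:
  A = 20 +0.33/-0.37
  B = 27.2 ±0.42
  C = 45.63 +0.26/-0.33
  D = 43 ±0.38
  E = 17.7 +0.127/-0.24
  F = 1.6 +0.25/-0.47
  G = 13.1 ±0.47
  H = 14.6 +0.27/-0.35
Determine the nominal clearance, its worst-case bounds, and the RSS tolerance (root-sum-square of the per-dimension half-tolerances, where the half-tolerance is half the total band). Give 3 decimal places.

Stack each dimension's contribution:
  -A: nom -20.000 → Σnom=-20.000; wc +0.370/-0.330 → slack +0.370/-0.330; half-tol=0.350, Σhalf²=0.122500
  -B: nom -27.200 → Σnom=-47.200; wc +0.420/-0.420 → slack +0.790/-0.750; half-tol=0.420, Σhalf²=0.298900
  +C: nom +45.630 → Σnom=-1.570; wc +0.260/-0.330 → slack +1.050/-1.080; half-tol=0.295, Σhalf²=0.385925
  -D: nom -43.000 → Σnom=-44.570; wc +0.380/-0.380 → slack +1.430/-1.460; half-tol=0.380, Σhalf²=0.530325
  -E: nom -17.700 → Σnom=-62.270; wc +0.240/-0.127 → slack +1.670/-1.587; half-tol=0.183, Σhalf²=0.563997
  +F: nom +1.600 → Σnom=-60.670; wc +0.250/-0.470 → slack +1.920/-2.057; half-tol=0.360, Σhalf²=0.693597
  +G: nom +13.100 → Σnom=-47.570; wc +0.470/-0.470 → slack +2.390/-2.527; half-tol=0.470, Σhalf²=0.914497
  -H: nom -14.600 → Σnom=-62.170; wc +0.350/-0.270 → slack +2.740/-2.797; half-tol=0.310, Σhalf²=1.010597
Nominal = -62.170. Worst-case = [-62.170 - 2.797, -62.170 + 2.740] = [-64.967, -59.430]. RSS = √1.010597 = 1.005.

nominal=-62.170 wc=[-64.967,-59.430] rss=1.005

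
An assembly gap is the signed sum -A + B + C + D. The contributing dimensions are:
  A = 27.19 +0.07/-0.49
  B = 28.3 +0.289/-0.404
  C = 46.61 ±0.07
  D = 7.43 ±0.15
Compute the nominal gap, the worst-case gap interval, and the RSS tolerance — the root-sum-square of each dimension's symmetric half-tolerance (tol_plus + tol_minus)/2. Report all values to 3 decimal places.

Stack each dimension's contribution:
  -A: nom -27.190 → Σnom=-27.190; wc +0.490/-0.070 → slack +0.490/-0.070; half-tol=0.280, Σhalf²=0.078400
  +B: nom +28.300 → Σnom=1.110; wc +0.289/-0.404 → slack +0.779/-0.474; half-tol=0.347, Σhalf²=0.198462
  +C: nom +46.610 → Σnom=47.720; wc +0.070/-0.070 → slack +0.849/-0.544; half-tol=0.070, Σhalf²=0.203362
  +D: nom +7.430 → Σnom=55.150; wc +0.150/-0.150 → slack +0.999/-0.694; half-tol=0.150, Σhalf²=0.225862
Nominal = 55.150. Worst-case = [55.150 - 0.694, 55.150 + 0.999] = [54.456, 56.149]. RSS = √0.225862 = 0.475.

nominal=55.150 wc=[54.456,56.149] rss=0.475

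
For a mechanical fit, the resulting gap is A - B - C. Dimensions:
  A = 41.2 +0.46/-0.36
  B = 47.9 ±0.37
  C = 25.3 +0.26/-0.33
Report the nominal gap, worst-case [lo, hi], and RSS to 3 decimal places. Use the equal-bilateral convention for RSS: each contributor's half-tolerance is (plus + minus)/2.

Stack each dimension's contribution:
  +A: nom +41.200 → Σnom=41.200; wc +0.460/-0.360 → slack +0.460/-0.360; half-tol=0.410, Σhalf²=0.168100
  -B: nom -47.900 → Σnom=-6.700; wc +0.370/-0.370 → slack +0.830/-0.730; half-tol=0.370, Σhalf²=0.305000
  -C: nom -25.300 → Σnom=-32.000; wc +0.330/-0.260 → slack +1.160/-0.990; half-tol=0.295, Σhalf²=0.392025
Nominal = -32.000. Worst-case = [-32.000 - 0.990, -32.000 + 1.160] = [-32.990, -30.840]. RSS = √0.392025 = 0.626.

nominal=-32.000 wc=[-32.990,-30.840] rss=0.626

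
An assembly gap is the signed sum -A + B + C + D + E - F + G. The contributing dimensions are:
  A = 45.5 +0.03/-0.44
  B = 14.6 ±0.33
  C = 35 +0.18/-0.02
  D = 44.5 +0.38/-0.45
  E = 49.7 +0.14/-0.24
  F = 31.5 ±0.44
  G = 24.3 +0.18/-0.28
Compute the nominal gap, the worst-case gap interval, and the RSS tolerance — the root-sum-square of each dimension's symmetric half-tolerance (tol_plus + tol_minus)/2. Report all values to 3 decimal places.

Stack each dimension's contribution:
  -A: nom -45.500 → Σnom=-45.500; wc +0.440/-0.030 → slack +0.440/-0.030; half-tol=0.235, Σhalf²=0.055225
  +B: nom +14.600 → Σnom=-30.900; wc +0.330/-0.330 → slack +0.770/-0.360; half-tol=0.330, Σhalf²=0.164125
  +C: nom +35.000 → Σnom=4.100; wc +0.180/-0.020 → slack +0.950/-0.380; half-tol=0.100, Σhalf²=0.174125
  +D: nom +44.500 → Σnom=48.600; wc +0.380/-0.450 → slack +1.330/-0.830; half-tol=0.415, Σhalf²=0.346350
  +E: nom +49.700 → Σnom=98.300; wc +0.140/-0.240 → slack +1.470/-1.070; half-tol=0.190, Σhalf²=0.382450
  -F: nom -31.500 → Σnom=66.800; wc +0.440/-0.440 → slack +1.910/-1.510; half-tol=0.440, Σhalf²=0.576050
  +G: nom +24.300 → Σnom=91.100; wc +0.180/-0.280 → slack +2.090/-1.790; half-tol=0.230, Σhalf²=0.628950
Nominal = 91.100. Worst-case = [91.100 - 1.790, 91.100 + 2.090] = [89.310, 93.190]. RSS = √0.628950 = 0.793.

nominal=91.100 wc=[89.310,93.190] rss=0.793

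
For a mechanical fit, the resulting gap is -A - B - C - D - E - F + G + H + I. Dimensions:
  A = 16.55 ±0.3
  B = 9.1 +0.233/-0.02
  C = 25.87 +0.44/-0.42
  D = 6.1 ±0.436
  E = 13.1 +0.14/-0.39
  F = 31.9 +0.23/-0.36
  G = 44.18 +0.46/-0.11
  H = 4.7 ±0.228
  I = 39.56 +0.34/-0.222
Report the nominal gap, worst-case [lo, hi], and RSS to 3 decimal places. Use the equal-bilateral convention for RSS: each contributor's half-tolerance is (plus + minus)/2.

Stack each dimension's contribution:
  -A: nom -16.550 → Σnom=-16.550; wc +0.300/-0.300 → slack +0.300/-0.300; half-tol=0.300, Σhalf²=0.090000
  -B: nom -9.100 → Σnom=-25.650; wc +0.020/-0.233 → slack +0.320/-0.533; half-tol=0.127, Σhalf²=0.106002
  -C: nom -25.870 → Σnom=-51.520; wc +0.420/-0.440 → slack +0.740/-0.973; half-tol=0.430, Σhalf²=0.290902
  -D: nom -6.100 → Σnom=-57.620; wc +0.436/-0.436 → slack +1.176/-1.409; half-tol=0.436, Σhalf²=0.480998
  -E: nom -13.100 → Σnom=-70.720; wc +0.390/-0.140 → slack +1.566/-1.549; half-tol=0.265, Σhalf²=0.551223
  -F: nom -31.900 → Σnom=-102.620; wc +0.360/-0.230 → slack +1.926/-1.779; half-tol=0.295, Σhalf²=0.638248
  +G: nom +44.180 → Σnom=-58.440; wc +0.460/-0.110 → slack +2.386/-1.889; half-tol=0.285, Σhalf²=0.719473
  +H: nom +4.700 → Σnom=-53.740; wc +0.228/-0.228 → slack +2.614/-2.117; half-tol=0.228, Σhalf²=0.771457
  +I: nom +39.560 → Σnom=-14.180; wc +0.340/-0.222 → slack +2.954/-2.339; half-tol=0.281, Σhalf²=0.850418
Nominal = -14.180. Worst-case = [-14.180 - 2.339, -14.180 + 2.954] = [-16.519, -11.226]. RSS = √0.850418 = 0.922.

nominal=-14.180 wc=[-16.519,-11.226] rss=0.922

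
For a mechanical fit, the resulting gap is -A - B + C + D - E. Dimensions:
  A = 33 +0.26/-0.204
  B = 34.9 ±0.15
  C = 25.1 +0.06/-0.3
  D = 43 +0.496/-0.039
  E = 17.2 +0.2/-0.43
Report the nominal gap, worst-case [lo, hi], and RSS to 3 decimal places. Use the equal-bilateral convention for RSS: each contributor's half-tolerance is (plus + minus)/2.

nominal=-17.000 wc=[-17.949,-15.660] rss=0.529

Stack each dimension's contribution:
  -A: nom -33.000 → Σnom=-33.000; wc +0.204/-0.260 → slack +0.204/-0.260; half-tol=0.232, Σhalf²=0.053824
  -B: nom -34.900 → Σnom=-67.900; wc +0.150/-0.150 → slack +0.354/-0.410; half-tol=0.150, Σhalf²=0.076324
  +C: nom +25.100 → Σnom=-42.800; wc +0.060/-0.300 → slack +0.414/-0.710; half-tol=0.180, Σhalf²=0.108724
  +D: nom +43.000 → Σnom=0.200; wc +0.496/-0.039 → slack +0.910/-0.749; half-tol=0.268, Σhalf²=0.180280
  -E: nom -17.200 → Σnom=-17.000; wc +0.430/-0.200 → slack +1.340/-0.949; half-tol=0.315, Σhalf²=0.279505
Nominal = -17.000. Worst-case = [-17.000 - 0.949, -17.000 + 1.340] = [-17.949, -15.660]. RSS = √0.279505 = 0.529.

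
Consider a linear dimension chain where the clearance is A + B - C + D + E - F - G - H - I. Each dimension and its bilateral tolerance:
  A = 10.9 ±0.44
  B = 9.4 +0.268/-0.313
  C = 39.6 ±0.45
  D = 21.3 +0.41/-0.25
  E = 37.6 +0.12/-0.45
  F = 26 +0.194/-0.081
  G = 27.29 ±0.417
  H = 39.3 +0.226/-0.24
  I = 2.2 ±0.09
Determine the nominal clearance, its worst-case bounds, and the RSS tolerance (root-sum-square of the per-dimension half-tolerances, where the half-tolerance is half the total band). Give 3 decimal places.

nominal=-55.190 wc=[-58.020,-52.674] rss=0.962

Stack each dimension's contribution:
  +A: nom +10.900 → Σnom=10.900; wc +0.440/-0.440 → slack +0.440/-0.440; half-tol=0.440, Σhalf²=0.193600
  +B: nom +9.400 → Σnom=20.300; wc +0.268/-0.313 → slack +0.708/-0.753; half-tol=0.290, Σhalf²=0.277990
  -C: nom -39.600 → Σnom=-19.300; wc +0.450/-0.450 → slack +1.158/-1.203; half-tol=0.450, Σhalf²=0.480490
  +D: nom +21.300 → Σnom=2.000; wc +0.410/-0.250 → slack +1.568/-1.453; half-tol=0.330, Σhalf²=0.589390
  +E: nom +37.600 → Σnom=39.600; wc +0.120/-0.450 → slack +1.688/-1.903; half-tol=0.285, Σhalf²=0.670615
  -F: nom -26.000 → Σnom=13.600; wc +0.081/-0.194 → slack +1.769/-2.097; half-tol=0.138, Σhalf²=0.689522
  -G: nom -27.290 → Σnom=-13.690; wc +0.417/-0.417 → slack +2.186/-2.514; half-tol=0.417, Σhalf²=0.863410
  -H: nom -39.300 → Σnom=-52.990; wc +0.240/-0.226 → slack +2.426/-2.740; half-tol=0.233, Σhalf²=0.917700
  -I: nom -2.200 → Σnom=-55.190; wc +0.090/-0.090 → slack +2.516/-2.830; half-tol=0.090, Σhalf²=0.925799
Nominal = -55.190. Worst-case = [-55.190 - 2.830, -55.190 + 2.516] = [-58.020, -52.674]. RSS = √0.925799 = 0.962.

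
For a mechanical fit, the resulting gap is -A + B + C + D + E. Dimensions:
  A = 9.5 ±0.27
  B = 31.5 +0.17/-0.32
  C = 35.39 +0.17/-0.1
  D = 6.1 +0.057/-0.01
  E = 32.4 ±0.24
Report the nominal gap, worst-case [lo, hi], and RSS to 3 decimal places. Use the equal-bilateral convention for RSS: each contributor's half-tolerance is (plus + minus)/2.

nominal=95.890 wc=[94.950,96.797] rss=0.458

Stack each dimension's contribution:
  -A: nom -9.500 → Σnom=-9.500; wc +0.270/-0.270 → slack +0.270/-0.270; half-tol=0.270, Σhalf²=0.072900
  +B: nom +31.500 → Σnom=22.000; wc +0.170/-0.320 → slack +0.440/-0.590; half-tol=0.245, Σhalf²=0.132925
  +C: nom +35.390 → Σnom=57.390; wc +0.170/-0.100 → slack +0.610/-0.690; half-tol=0.135, Σhalf²=0.151150
  +D: nom +6.100 → Σnom=63.490; wc +0.057/-0.010 → slack +0.667/-0.700; half-tol=0.034, Σhalf²=0.152272
  +E: nom +32.400 → Σnom=95.890; wc +0.240/-0.240 → slack +0.907/-0.940; half-tol=0.240, Σhalf²=0.209872
Nominal = 95.890. Worst-case = [95.890 - 0.940, 95.890 + 0.907] = [94.950, 96.797]. RSS = √0.209872 = 0.458.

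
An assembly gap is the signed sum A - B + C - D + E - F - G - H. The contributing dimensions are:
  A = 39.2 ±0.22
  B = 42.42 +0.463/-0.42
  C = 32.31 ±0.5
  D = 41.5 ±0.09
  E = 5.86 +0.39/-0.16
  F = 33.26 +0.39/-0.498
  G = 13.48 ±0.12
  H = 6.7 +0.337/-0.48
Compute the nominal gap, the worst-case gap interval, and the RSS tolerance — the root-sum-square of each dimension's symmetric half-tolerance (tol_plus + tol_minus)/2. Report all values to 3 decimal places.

Stack each dimension's contribution:
  +A: nom +39.200 → Σnom=39.200; wc +0.220/-0.220 → slack +0.220/-0.220; half-tol=0.220, Σhalf²=0.048400
  -B: nom -42.420 → Σnom=-3.220; wc +0.420/-0.463 → slack +0.640/-0.683; half-tol=0.442, Σhalf²=0.243322
  +C: nom +32.310 → Σnom=29.090; wc +0.500/-0.500 → slack +1.140/-1.183; half-tol=0.500, Σhalf²=0.493322
  -D: nom -41.500 → Σnom=-12.410; wc +0.090/-0.090 → slack +1.230/-1.273; half-tol=0.090, Σhalf²=0.501422
  +E: nom +5.860 → Σnom=-6.550; wc +0.390/-0.160 → slack +1.620/-1.433; half-tol=0.275, Σhalf²=0.577047
  -F: nom -33.260 → Σnom=-39.810; wc +0.498/-0.390 → slack +2.118/-1.823; half-tol=0.444, Σhalf²=0.774183
  -G: nom -13.480 → Σnom=-53.290; wc +0.120/-0.120 → slack +2.238/-1.943; half-tol=0.120, Σhalf²=0.788583
  -H: nom -6.700 → Σnom=-59.990; wc +0.480/-0.337 → slack +2.718/-2.280; half-tol=0.408, Σhalf²=0.955455
Nominal = -59.990. Worst-case = [-59.990 - 2.280, -59.990 + 2.718] = [-62.270, -57.272]. RSS = √0.955455 = 0.977.

nominal=-59.990 wc=[-62.270,-57.272] rss=0.977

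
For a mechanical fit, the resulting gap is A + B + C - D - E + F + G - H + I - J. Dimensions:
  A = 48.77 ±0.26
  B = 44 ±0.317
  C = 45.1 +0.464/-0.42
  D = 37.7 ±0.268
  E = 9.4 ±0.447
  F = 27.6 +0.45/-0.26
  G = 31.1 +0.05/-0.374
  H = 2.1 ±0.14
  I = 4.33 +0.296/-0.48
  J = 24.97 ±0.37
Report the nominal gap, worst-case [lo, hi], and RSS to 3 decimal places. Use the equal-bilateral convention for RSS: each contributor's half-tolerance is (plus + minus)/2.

nominal=126.730 wc=[123.394,129.792] rss=1.055

Stack each dimension's contribution:
  +A: nom +48.770 → Σnom=48.770; wc +0.260/-0.260 → slack +0.260/-0.260; half-tol=0.260, Σhalf²=0.067600
  +B: nom +44.000 → Σnom=92.770; wc +0.317/-0.317 → slack +0.577/-0.577; half-tol=0.317, Σhalf²=0.168089
  +C: nom +45.100 → Σnom=137.870; wc +0.464/-0.420 → slack +1.041/-0.997; half-tol=0.442, Σhalf²=0.363453
  -D: nom -37.700 → Σnom=100.170; wc +0.268/-0.268 → slack +1.309/-1.265; half-tol=0.268, Σhalf²=0.435277
  -E: nom -9.400 → Σnom=90.770; wc +0.447/-0.447 → slack +1.756/-1.712; half-tol=0.447, Σhalf²=0.635086
  +F: nom +27.600 → Σnom=118.370; wc +0.450/-0.260 → slack +2.206/-1.972; half-tol=0.355, Σhalf²=0.761111
  +G: nom +31.100 → Σnom=149.470; wc +0.050/-0.374 → slack +2.256/-2.346; half-tol=0.212, Σhalf²=0.806055
  -H: nom -2.100 → Σnom=147.370; wc +0.140/-0.140 → slack +2.396/-2.486; half-tol=0.140, Σhalf²=0.825655
  +I: nom +4.330 → Σnom=151.700; wc +0.296/-0.480 → slack +2.692/-2.966; half-tol=0.388, Σhalf²=0.976199
  -J: nom -24.970 → Σnom=126.730; wc +0.370/-0.370 → slack +3.062/-3.336; half-tol=0.370, Σhalf²=1.113099
Nominal = 126.730. Worst-case = [126.730 - 3.336, 126.730 + 3.062] = [123.394, 129.792]. RSS = √1.113099 = 1.055.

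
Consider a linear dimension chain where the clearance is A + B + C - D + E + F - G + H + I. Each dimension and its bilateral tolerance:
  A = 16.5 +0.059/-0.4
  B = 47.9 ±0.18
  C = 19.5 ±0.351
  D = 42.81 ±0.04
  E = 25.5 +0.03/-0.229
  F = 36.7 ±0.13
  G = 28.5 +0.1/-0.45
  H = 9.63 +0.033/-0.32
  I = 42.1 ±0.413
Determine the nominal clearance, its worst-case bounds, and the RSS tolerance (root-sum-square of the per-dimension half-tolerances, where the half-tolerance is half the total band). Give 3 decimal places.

Stack each dimension's contribution:
  +A: nom +16.500 → Σnom=16.500; wc +0.059/-0.400 → slack +0.059/-0.400; half-tol=0.230, Σhalf²=0.052670
  +B: nom +47.900 → Σnom=64.400; wc +0.180/-0.180 → slack +0.239/-0.580; half-tol=0.180, Σhalf²=0.085070
  +C: nom +19.500 → Σnom=83.900; wc +0.351/-0.351 → slack +0.590/-0.931; half-tol=0.351, Σhalf²=0.208271
  -D: nom -42.810 → Σnom=41.090; wc +0.040/-0.040 → slack +0.630/-0.971; half-tol=0.040, Σhalf²=0.209871
  +E: nom +25.500 → Σnom=66.590; wc +0.030/-0.229 → slack +0.660/-1.200; half-tol=0.130, Σhalf²=0.226641
  +F: nom +36.700 → Σnom=103.290; wc +0.130/-0.130 → slack +0.790/-1.330; half-tol=0.130, Σhalf²=0.243541
  -G: nom -28.500 → Σnom=74.790; wc +0.450/-0.100 → slack +1.240/-1.430; half-tol=0.275, Σhalf²=0.319167
  +H: nom +9.630 → Σnom=84.420; wc +0.033/-0.320 → slack +1.273/-1.750; half-tol=0.176, Σhalf²=0.350319
  +I: nom +42.100 → Σnom=126.520; wc +0.413/-0.413 → slack +1.686/-2.163; half-tol=0.413, Σhalf²=0.520888
Nominal = 126.520. Worst-case = [126.520 - 2.163, 126.520 + 1.686] = [124.357, 128.206]. RSS = √0.520888 = 0.722.

nominal=126.520 wc=[124.357,128.206] rss=0.722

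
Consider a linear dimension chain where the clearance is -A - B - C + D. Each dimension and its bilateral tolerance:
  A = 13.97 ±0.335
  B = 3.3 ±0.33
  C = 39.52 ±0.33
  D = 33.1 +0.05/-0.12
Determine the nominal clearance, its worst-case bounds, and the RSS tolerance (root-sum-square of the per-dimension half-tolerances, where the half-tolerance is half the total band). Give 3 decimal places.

nominal=-23.690 wc=[-24.805,-22.645] rss=0.581

Stack each dimension's contribution:
  -A: nom -13.970 → Σnom=-13.970; wc +0.335/-0.335 → slack +0.335/-0.335; half-tol=0.335, Σhalf²=0.112225
  -B: nom -3.300 → Σnom=-17.270; wc +0.330/-0.330 → slack +0.665/-0.665; half-tol=0.330, Σhalf²=0.221125
  -C: nom -39.520 → Σnom=-56.790; wc +0.330/-0.330 → slack +0.995/-0.995; half-tol=0.330, Σhalf²=0.330025
  +D: nom +33.100 → Σnom=-23.690; wc +0.050/-0.120 → slack +1.045/-1.115; half-tol=0.085, Σhalf²=0.337250
Nominal = -23.690. Worst-case = [-23.690 - 1.115, -23.690 + 1.045] = [-24.805, -22.645]. RSS = √0.337250 = 0.581.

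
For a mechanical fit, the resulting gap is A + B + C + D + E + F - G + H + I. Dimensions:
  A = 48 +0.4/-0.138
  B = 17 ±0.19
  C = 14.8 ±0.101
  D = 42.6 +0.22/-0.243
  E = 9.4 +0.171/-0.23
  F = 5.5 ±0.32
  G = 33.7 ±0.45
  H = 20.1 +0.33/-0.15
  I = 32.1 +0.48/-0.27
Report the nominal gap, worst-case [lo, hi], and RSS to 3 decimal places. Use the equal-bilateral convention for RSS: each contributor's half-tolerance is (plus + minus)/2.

nominal=155.800 wc=[153.708,158.462] rss=0.846

Stack each dimension's contribution:
  +A: nom +48.000 → Σnom=48.000; wc +0.400/-0.138 → slack +0.400/-0.138; half-tol=0.269, Σhalf²=0.072361
  +B: nom +17.000 → Σnom=65.000; wc +0.190/-0.190 → slack +0.590/-0.328; half-tol=0.190, Σhalf²=0.108461
  +C: nom +14.800 → Σnom=79.800; wc +0.101/-0.101 → slack +0.691/-0.429; half-tol=0.101, Σhalf²=0.118662
  +D: nom +42.600 → Σnom=122.400; wc +0.220/-0.243 → slack +0.911/-0.672; half-tol=0.231, Σhalf²=0.172254
  +E: nom +9.400 → Σnom=131.800; wc +0.171/-0.230 → slack +1.082/-0.902; half-tol=0.201, Σhalf²=0.212454
  +F: nom +5.500 → Σnom=137.300; wc +0.320/-0.320 → slack +1.402/-1.222; half-tol=0.320, Σhalf²=0.314854
  -G: nom -33.700 → Σnom=103.600; wc +0.450/-0.450 → slack +1.852/-1.672; half-tol=0.450, Σhalf²=0.517354
  +H: nom +20.100 → Σnom=123.700; wc +0.330/-0.150 → slack +2.182/-1.822; half-tol=0.240, Σhalf²=0.574954
  +I: nom +32.100 → Σnom=155.800; wc +0.480/-0.270 → slack +2.662/-2.092; half-tol=0.375, Σhalf²=0.715579
Nominal = 155.800. Worst-case = [155.800 - 2.092, 155.800 + 2.662] = [153.708, 158.462]. RSS = √0.715579 = 0.846.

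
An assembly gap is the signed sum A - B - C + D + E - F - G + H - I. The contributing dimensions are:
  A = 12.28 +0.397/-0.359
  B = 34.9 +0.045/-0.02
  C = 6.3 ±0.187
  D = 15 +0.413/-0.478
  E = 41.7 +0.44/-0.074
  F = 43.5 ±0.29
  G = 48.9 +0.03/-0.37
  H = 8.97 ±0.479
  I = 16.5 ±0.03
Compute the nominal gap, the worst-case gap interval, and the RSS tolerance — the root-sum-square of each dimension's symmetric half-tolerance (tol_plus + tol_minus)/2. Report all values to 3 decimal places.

Stack each dimension's contribution:
  +A: nom +12.280 → Σnom=12.280; wc +0.397/-0.359 → slack +0.397/-0.359; half-tol=0.378, Σhalf²=0.142884
  -B: nom -34.900 → Σnom=-22.620; wc +0.020/-0.045 → slack +0.417/-0.404; half-tol=0.033, Σhalf²=0.143940
  -C: nom -6.300 → Σnom=-28.920; wc +0.187/-0.187 → slack +0.604/-0.591; half-tol=0.187, Σhalf²=0.178909
  +D: nom +15.000 → Σnom=-13.920; wc +0.413/-0.478 → slack +1.017/-1.069; half-tol=0.446, Σhalf²=0.377380
  +E: nom +41.700 → Σnom=27.780; wc +0.440/-0.074 → slack +1.457/-1.143; half-tol=0.257, Σhalf²=0.443429
  -F: nom -43.500 → Σnom=-15.720; wc +0.290/-0.290 → slack +1.747/-1.433; half-tol=0.290, Σhalf²=0.527528
  -G: nom -48.900 → Σnom=-64.620; wc +0.370/-0.030 → slack +2.117/-1.463; half-tol=0.200, Σhalf²=0.567528
  +H: nom +8.970 → Σnom=-55.650; wc +0.479/-0.479 → slack +2.596/-1.942; half-tol=0.479, Σhalf²=0.796969
  -I: nom -16.500 → Σnom=-72.150; wc +0.030/-0.030 → slack +2.626/-1.972; half-tol=0.030, Σhalf²=0.797870
Nominal = -72.150. Worst-case = [-72.150 - 1.972, -72.150 + 2.626] = [-74.122, -69.524]. RSS = √0.797870 = 0.893.

nominal=-72.150 wc=[-74.122,-69.524] rss=0.893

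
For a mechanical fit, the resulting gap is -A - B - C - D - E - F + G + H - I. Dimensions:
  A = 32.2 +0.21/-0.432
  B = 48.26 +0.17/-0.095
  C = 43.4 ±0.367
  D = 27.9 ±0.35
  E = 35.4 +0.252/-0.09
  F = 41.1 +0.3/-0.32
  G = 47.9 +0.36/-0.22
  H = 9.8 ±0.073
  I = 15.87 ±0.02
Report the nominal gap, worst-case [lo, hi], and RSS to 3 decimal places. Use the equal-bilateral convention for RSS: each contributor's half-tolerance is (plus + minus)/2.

nominal=-186.430 wc=[-188.392,-184.323] rss=0.770

Stack each dimension's contribution:
  -A: nom -32.200 → Σnom=-32.200; wc +0.432/-0.210 → slack +0.432/-0.210; half-tol=0.321, Σhalf²=0.103041
  -B: nom -48.260 → Σnom=-80.460; wc +0.095/-0.170 → slack +0.527/-0.380; half-tol=0.133, Σhalf²=0.120597
  -C: nom -43.400 → Σnom=-123.860; wc +0.367/-0.367 → slack +0.894/-0.747; half-tol=0.367, Σhalf²=0.255286
  -D: nom -27.900 → Σnom=-151.760; wc +0.350/-0.350 → slack +1.244/-1.097; half-tol=0.350, Σhalf²=0.377786
  -E: nom -35.400 → Σnom=-187.160; wc +0.090/-0.252 → slack +1.334/-1.349; half-tol=0.171, Σhalf²=0.407027
  -F: nom -41.100 → Σnom=-228.260; wc +0.320/-0.300 → slack +1.654/-1.649; half-tol=0.310, Σhalf²=0.503127
  +G: nom +47.900 → Σnom=-180.360; wc +0.360/-0.220 → slack +2.014/-1.869; half-tol=0.290, Σhalf²=0.587227
  +H: nom +9.800 → Σnom=-170.560; wc +0.073/-0.073 → slack +2.087/-1.942; half-tol=0.073, Σhalf²=0.592556
  -I: nom -15.870 → Σnom=-186.430; wc +0.020/-0.020 → slack +2.107/-1.962; half-tol=0.020, Σhalf²=0.592956
Nominal = -186.430. Worst-case = [-186.430 - 1.962, -186.430 + 2.107] = [-188.392, -184.323]. RSS = √0.592956 = 0.770.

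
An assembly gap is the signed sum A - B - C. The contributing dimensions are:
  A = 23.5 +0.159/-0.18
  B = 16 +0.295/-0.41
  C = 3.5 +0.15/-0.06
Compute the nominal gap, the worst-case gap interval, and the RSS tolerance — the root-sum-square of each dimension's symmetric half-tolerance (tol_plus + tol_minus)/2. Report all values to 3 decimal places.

nominal=4.000 wc=[3.375,4.629] rss=0.405

Stack each dimension's contribution:
  +A: nom +23.500 → Σnom=23.500; wc +0.159/-0.180 → slack +0.159/-0.180; half-tol=0.169, Σhalf²=0.028730
  -B: nom -16.000 → Σnom=7.500; wc +0.410/-0.295 → slack +0.569/-0.475; half-tol=0.352, Σhalf²=0.152986
  -C: nom -3.500 → Σnom=4.000; wc +0.060/-0.150 → slack +0.629/-0.625; half-tol=0.105, Σhalf²=0.164011
Nominal = 4.000. Worst-case = [4.000 - 0.625, 4.000 + 0.629] = [3.375, 4.629]. RSS = √0.164011 = 0.405.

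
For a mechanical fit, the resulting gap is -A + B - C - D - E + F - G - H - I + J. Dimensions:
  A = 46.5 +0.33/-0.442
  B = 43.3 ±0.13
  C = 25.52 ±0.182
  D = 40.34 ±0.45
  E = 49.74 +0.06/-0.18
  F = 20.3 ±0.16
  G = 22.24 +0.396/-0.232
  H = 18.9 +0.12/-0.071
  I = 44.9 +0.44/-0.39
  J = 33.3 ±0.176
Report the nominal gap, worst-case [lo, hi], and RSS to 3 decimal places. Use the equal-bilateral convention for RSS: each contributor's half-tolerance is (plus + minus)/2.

nominal=-151.240 wc=[-153.684,-148.827] rss=0.867

Stack each dimension's contribution:
  -A: nom -46.500 → Σnom=-46.500; wc +0.442/-0.330 → slack +0.442/-0.330; half-tol=0.386, Σhalf²=0.148996
  +B: nom +43.300 → Σnom=-3.200; wc +0.130/-0.130 → slack +0.572/-0.460; half-tol=0.130, Σhalf²=0.165896
  -C: nom -25.520 → Σnom=-28.720; wc +0.182/-0.182 → slack +0.754/-0.642; half-tol=0.182, Σhalf²=0.199020
  -D: nom -40.340 → Σnom=-69.060; wc +0.450/-0.450 → slack +1.204/-1.092; half-tol=0.450, Σhalf²=0.401520
  -E: nom -49.740 → Σnom=-118.800; wc +0.180/-0.060 → slack +1.384/-1.152; half-tol=0.120, Σhalf²=0.415920
  +F: nom +20.300 → Σnom=-98.500; wc +0.160/-0.160 → slack +1.544/-1.312; half-tol=0.160, Σhalf²=0.441520
  -G: nom -22.240 → Σnom=-120.740; wc +0.232/-0.396 → slack +1.776/-1.708; half-tol=0.314, Σhalf²=0.540116
  -H: nom -18.900 → Σnom=-139.640; wc +0.071/-0.120 → slack +1.847/-1.828; half-tol=0.096, Σhalf²=0.549236
  -I: nom -44.900 → Σnom=-184.540; wc +0.390/-0.440 → slack +2.237/-2.268; half-tol=0.415, Σhalf²=0.721461
  +J: nom +33.300 → Σnom=-151.240; wc +0.176/-0.176 → slack +2.413/-2.444; half-tol=0.176, Σhalf²=0.752437
Nominal = -151.240. Worst-case = [-151.240 - 2.444, -151.240 + 2.413] = [-153.684, -148.827]. RSS = √0.752437 = 0.867.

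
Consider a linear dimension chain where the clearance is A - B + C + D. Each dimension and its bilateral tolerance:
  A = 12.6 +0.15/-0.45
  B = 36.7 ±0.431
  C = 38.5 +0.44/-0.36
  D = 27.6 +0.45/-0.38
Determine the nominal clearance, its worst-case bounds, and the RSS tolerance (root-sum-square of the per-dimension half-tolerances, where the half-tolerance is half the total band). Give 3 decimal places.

nominal=42.000 wc=[40.379,43.471] rss=0.780

Stack each dimension's contribution:
  +A: nom +12.600 → Σnom=12.600; wc +0.150/-0.450 → slack +0.150/-0.450; half-tol=0.300, Σhalf²=0.090000
  -B: nom -36.700 → Σnom=-24.100; wc +0.431/-0.431 → slack +0.581/-0.881; half-tol=0.431, Σhalf²=0.275761
  +C: nom +38.500 → Σnom=14.400; wc +0.440/-0.360 → slack +1.021/-1.241; half-tol=0.400, Σhalf²=0.435761
  +D: nom +27.600 → Σnom=42.000; wc +0.450/-0.380 → slack +1.471/-1.621; half-tol=0.415, Σhalf²=0.607986
Nominal = 42.000. Worst-case = [42.000 - 1.621, 42.000 + 1.471] = [40.379, 43.471]. RSS = √0.607986 = 0.780.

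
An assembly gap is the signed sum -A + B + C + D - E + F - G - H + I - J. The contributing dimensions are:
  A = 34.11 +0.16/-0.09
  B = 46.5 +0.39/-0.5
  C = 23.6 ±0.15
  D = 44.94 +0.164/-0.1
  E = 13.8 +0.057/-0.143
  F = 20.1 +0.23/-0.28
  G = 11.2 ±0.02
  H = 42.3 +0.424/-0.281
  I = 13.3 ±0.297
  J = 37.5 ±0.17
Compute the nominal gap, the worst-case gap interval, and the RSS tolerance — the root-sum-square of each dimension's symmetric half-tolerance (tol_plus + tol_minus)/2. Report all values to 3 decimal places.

nominal=9.530 wc=[7.372,11.465] rss=0.755

Stack each dimension's contribution:
  -A: nom -34.110 → Σnom=-34.110; wc +0.090/-0.160 → slack +0.090/-0.160; half-tol=0.125, Σhalf²=0.015625
  +B: nom +46.500 → Σnom=12.390; wc +0.390/-0.500 → slack +0.480/-0.660; half-tol=0.445, Σhalf²=0.213650
  +C: nom +23.600 → Σnom=35.990; wc +0.150/-0.150 → slack +0.630/-0.810; half-tol=0.150, Σhalf²=0.236150
  +D: nom +44.940 → Σnom=80.930; wc +0.164/-0.100 → slack +0.794/-0.910; half-tol=0.132, Σhalf²=0.253574
  -E: nom -13.800 → Σnom=67.130; wc +0.143/-0.057 → slack +0.937/-0.967; half-tol=0.100, Σhalf²=0.263574
  +F: nom +20.100 → Σnom=87.230; wc +0.230/-0.280 → slack +1.167/-1.247; half-tol=0.255, Σhalf²=0.328599
  -G: nom -11.200 → Σnom=76.030; wc +0.020/-0.020 → slack +1.187/-1.267; half-tol=0.020, Σhalf²=0.328999
  -H: nom -42.300 → Σnom=33.730; wc +0.281/-0.424 → slack +1.468/-1.691; half-tol=0.353, Σhalf²=0.453255
  +I: nom +13.300 → Σnom=47.030; wc +0.297/-0.297 → slack +1.765/-1.988; half-tol=0.297, Σhalf²=0.541464
  -J: nom -37.500 → Σnom=9.530; wc +0.170/-0.170 → slack +1.935/-2.158; half-tol=0.170, Σhalf²=0.570364
Nominal = 9.530. Worst-case = [9.530 - 2.158, 9.530 + 1.935] = [7.372, 11.465]. RSS = √0.570364 = 0.755.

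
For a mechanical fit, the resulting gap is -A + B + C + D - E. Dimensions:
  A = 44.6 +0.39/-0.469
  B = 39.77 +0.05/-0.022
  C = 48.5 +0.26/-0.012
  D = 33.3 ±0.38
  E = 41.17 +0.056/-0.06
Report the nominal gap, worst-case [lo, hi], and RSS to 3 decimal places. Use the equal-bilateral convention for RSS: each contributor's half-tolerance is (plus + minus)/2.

nominal=35.800 wc=[34.940,37.019] rss=0.593

Stack each dimension's contribution:
  -A: nom -44.600 → Σnom=-44.600; wc +0.469/-0.390 → slack +0.469/-0.390; half-tol=0.429, Σhalf²=0.184470
  +B: nom +39.770 → Σnom=-4.830; wc +0.050/-0.022 → slack +0.519/-0.412; half-tol=0.036, Σhalf²=0.185766
  +C: nom +48.500 → Σnom=43.670; wc +0.260/-0.012 → slack +0.779/-0.424; half-tol=0.136, Σhalf²=0.204262
  +D: nom +33.300 → Σnom=76.970; wc +0.380/-0.380 → slack +1.159/-0.804; half-tol=0.380, Σhalf²=0.348662
  -E: nom -41.170 → Σnom=35.800; wc +0.060/-0.056 → slack +1.219/-0.860; half-tol=0.058, Σhalf²=0.352026
Nominal = 35.800. Worst-case = [35.800 - 0.860, 35.800 + 1.219] = [34.940, 37.019]. RSS = √0.352026 = 0.593.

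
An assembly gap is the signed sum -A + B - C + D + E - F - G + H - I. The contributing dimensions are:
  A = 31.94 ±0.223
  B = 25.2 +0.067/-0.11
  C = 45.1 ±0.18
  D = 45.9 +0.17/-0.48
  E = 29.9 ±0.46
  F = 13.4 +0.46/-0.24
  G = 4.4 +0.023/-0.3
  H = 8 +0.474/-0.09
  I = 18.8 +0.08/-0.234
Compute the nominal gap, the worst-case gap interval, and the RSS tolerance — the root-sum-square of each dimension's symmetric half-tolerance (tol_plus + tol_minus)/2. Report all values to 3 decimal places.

Stack each dimension's contribution:
  -A: nom -31.940 → Σnom=-31.940; wc +0.223/-0.223 → slack +0.223/-0.223; half-tol=0.223, Σhalf²=0.049729
  +B: nom +25.200 → Σnom=-6.740; wc +0.067/-0.110 → slack +0.290/-0.333; half-tol=0.088, Σhalf²=0.057561
  -C: nom -45.100 → Σnom=-51.840; wc +0.180/-0.180 → slack +0.470/-0.513; half-tol=0.180, Σhalf²=0.089961
  +D: nom +45.900 → Σnom=-5.940; wc +0.170/-0.480 → slack +0.640/-0.993; half-tol=0.325, Σhalf²=0.195586
  +E: nom +29.900 → Σnom=23.960; wc +0.460/-0.460 → slack +1.100/-1.453; half-tol=0.460, Σhalf²=0.407186
  -F: nom -13.400 → Σnom=10.560; wc +0.240/-0.460 → slack +1.340/-1.913; half-tol=0.350, Σhalf²=0.529686
  -G: nom -4.400 → Σnom=6.160; wc +0.300/-0.023 → slack +1.640/-1.936; half-tol=0.162, Σhalf²=0.555768
  +H: nom +8.000 → Σnom=14.160; wc +0.474/-0.090 → slack +2.114/-2.026; half-tol=0.282, Σhalf²=0.635293
  -I: nom -18.800 → Σnom=-4.640; wc +0.234/-0.080 → slack +2.348/-2.106; half-tol=0.157, Σhalf²=0.659942
Nominal = -4.640. Worst-case = [-4.640 - 2.106, -4.640 + 2.348] = [-6.746, -2.292]. RSS = √0.659942 = 0.812.

nominal=-4.640 wc=[-6.746,-2.292] rss=0.812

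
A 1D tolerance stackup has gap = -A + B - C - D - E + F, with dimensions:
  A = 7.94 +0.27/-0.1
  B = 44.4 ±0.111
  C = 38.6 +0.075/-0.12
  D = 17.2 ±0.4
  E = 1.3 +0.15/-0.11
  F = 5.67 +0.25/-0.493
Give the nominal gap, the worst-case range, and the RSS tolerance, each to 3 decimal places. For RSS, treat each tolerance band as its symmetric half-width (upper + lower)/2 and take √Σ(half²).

Stack each dimension's contribution:
  -A: nom -7.940 → Σnom=-7.940; wc +0.100/-0.270 → slack +0.100/-0.270; half-tol=0.185, Σhalf²=0.034225
  +B: nom +44.400 → Σnom=36.460; wc +0.111/-0.111 → slack +0.211/-0.381; half-tol=0.111, Σhalf²=0.046546
  -C: nom -38.600 → Σnom=-2.140; wc +0.120/-0.075 → slack +0.331/-0.456; half-tol=0.098, Σhalf²=0.056052
  -D: nom -17.200 → Σnom=-19.340; wc +0.400/-0.400 → slack +0.731/-0.856; half-tol=0.400, Σhalf²=0.216052
  -E: nom -1.300 → Σnom=-20.640; wc +0.110/-0.150 → slack +0.841/-1.006; half-tol=0.130, Σhalf²=0.232952
  +F: nom +5.670 → Σnom=-14.970; wc +0.250/-0.493 → slack +1.091/-1.499; half-tol=0.371, Σhalf²=0.370965
Nominal = -14.970. Worst-case = [-14.970 - 1.499, -14.970 + 1.091] = [-16.469, -13.879]. RSS = √0.370965 = 0.609.

nominal=-14.970 wc=[-16.469,-13.879] rss=0.609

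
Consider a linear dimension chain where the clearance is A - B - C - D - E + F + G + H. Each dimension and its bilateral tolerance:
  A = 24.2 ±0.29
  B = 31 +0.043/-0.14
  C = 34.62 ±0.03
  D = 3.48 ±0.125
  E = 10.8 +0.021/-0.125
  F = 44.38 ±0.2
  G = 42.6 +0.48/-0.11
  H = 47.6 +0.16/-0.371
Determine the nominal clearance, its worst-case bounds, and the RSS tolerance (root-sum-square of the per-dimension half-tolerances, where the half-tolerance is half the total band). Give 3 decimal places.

nominal=78.880 wc=[77.690,80.430] rss=0.558

Stack each dimension's contribution:
  +A: nom +24.200 → Σnom=24.200; wc +0.290/-0.290 → slack +0.290/-0.290; half-tol=0.290, Σhalf²=0.084100
  -B: nom -31.000 → Σnom=-6.800; wc +0.140/-0.043 → slack +0.430/-0.333; half-tol=0.091, Σhalf²=0.092472
  -C: nom -34.620 → Σnom=-41.420; wc +0.030/-0.030 → slack +0.460/-0.363; half-tol=0.030, Σhalf²=0.093372
  -D: nom -3.480 → Σnom=-44.900; wc +0.125/-0.125 → slack +0.585/-0.488; half-tol=0.125, Σhalf²=0.108997
  -E: nom -10.800 → Σnom=-55.700; wc +0.125/-0.021 → slack +0.710/-0.509; half-tol=0.073, Σhalf²=0.114326
  +F: nom +44.380 → Σnom=-11.320; wc +0.200/-0.200 → slack +0.910/-0.709; half-tol=0.200, Σhalf²=0.154326
  +G: nom +42.600 → Σnom=31.280; wc +0.480/-0.110 → slack +1.390/-0.819; half-tol=0.295, Σhalf²=0.241351
  +H: nom +47.600 → Σnom=78.880; wc +0.160/-0.371 → slack +1.550/-1.190; half-tol=0.266, Σhalf²=0.311841
Nominal = 78.880. Worst-case = [78.880 - 1.190, 78.880 + 1.550] = [77.690, 80.430]. RSS = √0.311841 = 0.558.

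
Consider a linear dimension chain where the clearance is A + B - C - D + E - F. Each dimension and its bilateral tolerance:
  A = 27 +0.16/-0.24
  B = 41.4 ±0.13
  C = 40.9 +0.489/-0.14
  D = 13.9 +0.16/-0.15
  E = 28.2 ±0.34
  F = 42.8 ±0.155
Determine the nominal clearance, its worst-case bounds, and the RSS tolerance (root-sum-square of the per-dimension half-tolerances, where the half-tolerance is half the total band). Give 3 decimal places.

nominal=-1.000 wc=[-2.514,0.075] rss=0.565

Stack each dimension's contribution:
  +A: nom +27.000 → Σnom=27.000; wc +0.160/-0.240 → slack +0.160/-0.240; half-tol=0.200, Σhalf²=0.040000
  +B: nom +41.400 → Σnom=68.400; wc +0.130/-0.130 → slack +0.290/-0.370; half-tol=0.130, Σhalf²=0.056900
  -C: nom -40.900 → Σnom=27.500; wc +0.140/-0.489 → slack +0.430/-0.859; half-tol=0.315, Σhalf²=0.155810
  -D: nom -13.900 → Σnom=13.600; wc +0.150/-0.160 → slack +0.580/-1.019; half-tol=0.155, Σhalf²=0.179835
  +E: nom +28.200 → Σnom=41.800; wc +0.340/-0.340 → slack +0.920/-1.359; half-tol=0.340, Σhalf²=0.295435
  -F: nom -42.800 → Σnom=-1.000; wc +0.155/-0.155 → slack +1.075/-1.514; half-tol=0.155, Σhalf²=0.319460
Nominal = -1.000. Worst-case = [-1.000 - 1.514, -1.000 + 1.075] = [-2.514, 0.075]. RSS = √0.319460 = 0.565.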